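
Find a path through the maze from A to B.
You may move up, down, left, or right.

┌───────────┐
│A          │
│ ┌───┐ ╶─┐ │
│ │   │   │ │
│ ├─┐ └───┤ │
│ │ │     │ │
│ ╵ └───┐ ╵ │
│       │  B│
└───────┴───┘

Finding the shortest path through the maze:
Path length: 8 steps
Directions: right → right → right → right → right → down → down → down

Solution:

┌───────────┐
│A → → → → ↓│
│ ┌───┐ ╶─┐ │
│ │   │   │↓│
│ ├─┐ └───┤ │
│ │ │     │↓│
│ ╵ └───┐ ╵ │
│       │  B│
└───────┴───┘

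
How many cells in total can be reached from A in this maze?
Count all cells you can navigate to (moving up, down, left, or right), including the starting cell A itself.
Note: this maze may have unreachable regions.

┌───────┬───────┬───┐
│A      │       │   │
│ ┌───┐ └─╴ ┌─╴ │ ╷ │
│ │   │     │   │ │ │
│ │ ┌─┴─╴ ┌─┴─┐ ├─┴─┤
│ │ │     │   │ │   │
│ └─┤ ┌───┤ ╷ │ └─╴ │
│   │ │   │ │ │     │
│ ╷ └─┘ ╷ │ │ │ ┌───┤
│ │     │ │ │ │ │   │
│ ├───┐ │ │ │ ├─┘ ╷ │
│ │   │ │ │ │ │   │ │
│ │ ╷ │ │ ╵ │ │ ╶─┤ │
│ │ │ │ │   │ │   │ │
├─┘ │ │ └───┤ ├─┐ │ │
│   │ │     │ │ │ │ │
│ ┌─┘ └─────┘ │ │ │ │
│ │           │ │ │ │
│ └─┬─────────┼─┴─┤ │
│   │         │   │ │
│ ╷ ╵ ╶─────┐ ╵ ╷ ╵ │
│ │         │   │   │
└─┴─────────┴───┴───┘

Using BFS/flood-fill to find all reachable cells from A:
Maze size: 11 × 10 = 110 total cells
9 cell(s) are walled off and cannot be reached from A.
Reachable cells: 101

Reachable region (· marks reachable cells):

┌───────┬───────┬───┐
│A · · ·│· · · ·│   │
│ ┌───┐ └─╴ ┌─╴ │ ╷ │
│·│   │· · ·│· ·│ │ │
│ │ ┌─┴─╴ ┌─┴─┐ ├─┴─┤
│·│ │· · ·│· ·│·│· ·│
│ └─┤ ┌───┤ ╷ │ └─╴ │
│· ·│·│· ·│·│·│· · ·│
│ ╷ └─┘ ╷ │ │ │ ┌───┤
│·│· · ·│·│·│·│·│· ·│
│ ├───┐ │ │ │ ├─┘ ╷ │
│·│· ·│·│·│·│·│· ·│·│
│ │ ╷ │ │ ╵ │ │ ╶─┤ │
│·│·│·│·│· ·│·│· ·│·│
├─┘ │ │ └───┤ ├─┐ │ │
│· ·│·│· · ·│·│ │·│·│
│ ┌─┘ └─────┘ │ │ │ │
│·│· · · · · ·│ │·│·│
│ └─┬─────────┼─┴─┤ │
│· ·│· · · · ·│· ·│·│
│ ╷ ╵ ╶─────┐ ╵ ╷ ╵ │
│·│· · · · ·│· ·│· ·│
└─┴─────────┴───┴───┘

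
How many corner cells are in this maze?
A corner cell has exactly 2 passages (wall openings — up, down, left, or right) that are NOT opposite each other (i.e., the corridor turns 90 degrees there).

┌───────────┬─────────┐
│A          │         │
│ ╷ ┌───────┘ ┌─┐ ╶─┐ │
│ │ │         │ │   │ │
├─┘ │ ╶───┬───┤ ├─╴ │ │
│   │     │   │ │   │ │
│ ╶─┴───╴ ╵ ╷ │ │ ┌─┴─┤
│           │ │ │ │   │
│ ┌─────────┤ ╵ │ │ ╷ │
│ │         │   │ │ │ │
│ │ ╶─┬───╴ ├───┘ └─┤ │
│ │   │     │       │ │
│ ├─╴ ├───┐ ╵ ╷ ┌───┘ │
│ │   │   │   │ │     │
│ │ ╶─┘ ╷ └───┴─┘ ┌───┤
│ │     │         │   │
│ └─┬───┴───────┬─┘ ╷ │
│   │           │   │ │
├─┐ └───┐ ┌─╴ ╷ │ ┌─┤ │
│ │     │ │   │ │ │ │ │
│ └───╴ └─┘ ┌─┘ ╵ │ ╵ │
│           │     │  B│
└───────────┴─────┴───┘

Counting corner cells (2 non-opposite passages):
Total corners: 53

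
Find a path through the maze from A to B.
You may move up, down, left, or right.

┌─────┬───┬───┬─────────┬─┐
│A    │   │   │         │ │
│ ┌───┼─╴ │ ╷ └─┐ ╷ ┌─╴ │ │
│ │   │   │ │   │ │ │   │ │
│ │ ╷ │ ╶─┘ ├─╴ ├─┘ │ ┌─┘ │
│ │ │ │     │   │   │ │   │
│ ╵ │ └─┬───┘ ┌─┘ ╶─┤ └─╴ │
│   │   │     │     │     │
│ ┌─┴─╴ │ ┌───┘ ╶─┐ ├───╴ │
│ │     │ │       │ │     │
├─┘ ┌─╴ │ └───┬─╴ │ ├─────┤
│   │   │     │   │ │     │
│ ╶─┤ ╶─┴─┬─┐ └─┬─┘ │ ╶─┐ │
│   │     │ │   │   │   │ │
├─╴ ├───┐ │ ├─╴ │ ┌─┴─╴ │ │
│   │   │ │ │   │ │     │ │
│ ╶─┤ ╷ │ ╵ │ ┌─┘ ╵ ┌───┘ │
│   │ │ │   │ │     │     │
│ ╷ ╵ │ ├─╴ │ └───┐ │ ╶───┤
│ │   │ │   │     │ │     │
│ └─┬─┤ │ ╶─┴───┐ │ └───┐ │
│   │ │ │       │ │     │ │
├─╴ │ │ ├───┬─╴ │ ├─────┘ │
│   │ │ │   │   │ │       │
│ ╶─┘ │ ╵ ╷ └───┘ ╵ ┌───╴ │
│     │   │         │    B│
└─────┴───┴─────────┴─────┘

Finding the shortest path through the maze:
Path length: 44 steps
Directions: down → down → down → right → up → up → right → down → down → right → down → left → left → down → left → down → right → down → left → down → right → down → right → up → up → right → down → down → down → down → down → right → up → right → down → right → right → right → right → up → right → right → right → down

Solution:

┌─────┬───┬───┬─────────┬─┐
│A    │   │   │         │ │
│ ┌───┼─╴ │ ╷ └─┐ ╷ ┌─╴ │ │
│↓│↱ ↓│   │ │   │ │ │   │ │
│ │ ╷ │ ╶─┘ ├─╴ ├─┘ │ ┌─┘ │
│↓│↑│↓│     │   │   │ │   │
│ ╵ │ └─┬───┘ ┌─┘ ╶─┤ └─╴ │
│↳ ↑│↳ ↓│     │     │     │
│ ┌─┴─╴ │ ┌───┘ ╶─┐ ├───╴ │
│ │↓ ← ↲│ │       │ │     │
├─┘ ┌─╴ │ └───┬─╴ │ ├─────┤
│↓ ↲│   │     │   │ │     │
│ ╶─┤ ╶─┴─┬─┐ └─┬─┘ │ ╶─┐ │
│↳ ↓│     │ │   │   │   │ │
├─╴ ├───┐ │ ├─╴ │ ┌─┴─╴ │ │
│↓ ↲│↱ ↓│ │ │   │ │     │ │
│ ╶─┤ ╷ │ ╵ │ ┌─┘ ╵ ┌───┘ │
│↳ ↓│↑│↓│   │ │     │     │
│ ╷ ╵ │ ├─╴ │ └───┐ │ ╶───┤
│ │↳ ↑│↓│   │     │ │     │
│ └─┬─┤ │ ╶─┴───┐ │ └───┐ │
│   │ │↓│       │ │     │ │
├─╴ │ │ ├───┬─╴ │ ├─────┘ │
│   │ │↓│↱ ↓│   │ │↱ → → ↓│
│ ╶─┘ │ ╵ ╷ └───┘ ╵ ┌───╴ │
│     │↳ ↑│↳ → → → ↑│    B│
└─────┴───┴─────────┴─────┘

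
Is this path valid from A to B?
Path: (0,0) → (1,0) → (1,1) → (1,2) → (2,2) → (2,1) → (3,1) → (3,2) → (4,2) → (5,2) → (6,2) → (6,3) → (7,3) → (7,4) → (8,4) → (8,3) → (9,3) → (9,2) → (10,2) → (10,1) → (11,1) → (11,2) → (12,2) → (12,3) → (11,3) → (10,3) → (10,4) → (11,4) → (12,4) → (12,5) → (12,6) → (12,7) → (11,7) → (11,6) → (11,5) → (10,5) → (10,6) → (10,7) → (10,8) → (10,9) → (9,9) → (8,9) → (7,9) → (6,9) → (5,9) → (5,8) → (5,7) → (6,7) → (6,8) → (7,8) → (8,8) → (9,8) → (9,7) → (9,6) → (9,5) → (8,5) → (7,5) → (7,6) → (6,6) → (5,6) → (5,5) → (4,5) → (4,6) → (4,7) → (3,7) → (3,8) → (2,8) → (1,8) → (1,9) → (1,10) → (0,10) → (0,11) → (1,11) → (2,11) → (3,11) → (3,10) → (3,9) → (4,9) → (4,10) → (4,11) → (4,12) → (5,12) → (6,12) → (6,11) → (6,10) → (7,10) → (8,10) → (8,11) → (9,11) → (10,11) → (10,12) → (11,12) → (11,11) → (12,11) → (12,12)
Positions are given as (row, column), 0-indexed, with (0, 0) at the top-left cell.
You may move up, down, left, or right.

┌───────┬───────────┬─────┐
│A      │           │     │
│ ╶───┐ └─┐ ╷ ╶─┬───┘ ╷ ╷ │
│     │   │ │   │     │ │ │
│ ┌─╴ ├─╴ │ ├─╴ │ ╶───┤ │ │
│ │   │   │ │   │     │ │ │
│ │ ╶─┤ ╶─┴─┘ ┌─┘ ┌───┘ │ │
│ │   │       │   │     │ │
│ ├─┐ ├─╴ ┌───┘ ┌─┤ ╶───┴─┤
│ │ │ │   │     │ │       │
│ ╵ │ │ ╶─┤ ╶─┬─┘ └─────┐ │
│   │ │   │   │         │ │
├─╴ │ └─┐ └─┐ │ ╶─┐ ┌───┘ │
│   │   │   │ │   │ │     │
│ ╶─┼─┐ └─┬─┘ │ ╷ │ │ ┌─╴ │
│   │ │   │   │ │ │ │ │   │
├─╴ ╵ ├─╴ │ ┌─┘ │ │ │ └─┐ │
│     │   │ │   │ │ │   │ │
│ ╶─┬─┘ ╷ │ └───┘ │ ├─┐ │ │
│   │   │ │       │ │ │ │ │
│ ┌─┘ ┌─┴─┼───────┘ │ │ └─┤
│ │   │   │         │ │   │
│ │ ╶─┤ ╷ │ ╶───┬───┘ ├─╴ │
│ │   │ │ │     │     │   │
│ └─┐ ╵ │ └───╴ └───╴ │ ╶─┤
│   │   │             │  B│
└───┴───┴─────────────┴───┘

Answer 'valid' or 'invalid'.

Checking path validity:
Result: All consecutive moves are passable.

valid

Correct solution:

┌───────┬───────────┬─────┐
│A      │           │↱ ↓  │
│ ╶───┐ └─┐ ╷ ╶─┬───┘ ╷ ╷ │
│↳ → ↓│   │ │   │↱ → ↑│↓│ │
│ ┌─╴ ├─╴ │ ├─╴ │ ╶───┤ │ │
│ │↓ ↲│   │ │   │↑    │↓│ │
│ │ ╶─┤ ╶─┴─┘ ┌─┘ ┌───┘ │ │
│ │↳ ↓│       │↱ ↑│↓ ← ↲│ │
│ ├─┐ ├─╴ ┌───┘ ┌─┤ ╶───┴─┤
│ │ │↓│   │↱ → ↑│ │↳ → → ↓│
│ ╵ │ │ ╶─┤ ╶─┬─┘ └─────┐ │
│   │↓│   │↑ ↰│↓ ← ↰    │↓│
├─╴ │ └─┐ └─┐ │ ╶─┐ ┌───┘ │
│   │↳ ↓│   │↑│↳ ↓│↑│↓ ← ↲│
│ ╶─┼─┐ └─┬─┘ │ ╷ │ │ ┌─╴ │
│   │ │↳ ↓│↱ ↑│ │↓│↑│↓│   │
├─╴ ╵ ├─╴ │ ┌─┘ │ │ │ └─┐ │
│     │↓ ↲│↑│   │↓│↑│↳ ↓│ │
│ ╶─┬─┘ ╷ │ └───┘ │ ├─┐ │ │
│   │↓ ↲│ │↑ ← ← ↲│↑│ │↓│ │
│ ┌─┘ ┌─┴─┼───────┘ │ │ └─┤
│ │↓ ↲│↱ ↓│↱ → → → ↑│ │↳ ↓│
│ │ ╶─┤ ╷ │ ╶───┬───┘ ├─╴ │
│ │↳ ↓│↑│↓│↑ ← ↰│     │↓ ↲│
│ └─┐ ╵ │ └───╴ └───╴ │ ╶─┤
│   │↳ ↑│↳ → → ↑      │↳ B│
└───┴───┴─────────────┴───┘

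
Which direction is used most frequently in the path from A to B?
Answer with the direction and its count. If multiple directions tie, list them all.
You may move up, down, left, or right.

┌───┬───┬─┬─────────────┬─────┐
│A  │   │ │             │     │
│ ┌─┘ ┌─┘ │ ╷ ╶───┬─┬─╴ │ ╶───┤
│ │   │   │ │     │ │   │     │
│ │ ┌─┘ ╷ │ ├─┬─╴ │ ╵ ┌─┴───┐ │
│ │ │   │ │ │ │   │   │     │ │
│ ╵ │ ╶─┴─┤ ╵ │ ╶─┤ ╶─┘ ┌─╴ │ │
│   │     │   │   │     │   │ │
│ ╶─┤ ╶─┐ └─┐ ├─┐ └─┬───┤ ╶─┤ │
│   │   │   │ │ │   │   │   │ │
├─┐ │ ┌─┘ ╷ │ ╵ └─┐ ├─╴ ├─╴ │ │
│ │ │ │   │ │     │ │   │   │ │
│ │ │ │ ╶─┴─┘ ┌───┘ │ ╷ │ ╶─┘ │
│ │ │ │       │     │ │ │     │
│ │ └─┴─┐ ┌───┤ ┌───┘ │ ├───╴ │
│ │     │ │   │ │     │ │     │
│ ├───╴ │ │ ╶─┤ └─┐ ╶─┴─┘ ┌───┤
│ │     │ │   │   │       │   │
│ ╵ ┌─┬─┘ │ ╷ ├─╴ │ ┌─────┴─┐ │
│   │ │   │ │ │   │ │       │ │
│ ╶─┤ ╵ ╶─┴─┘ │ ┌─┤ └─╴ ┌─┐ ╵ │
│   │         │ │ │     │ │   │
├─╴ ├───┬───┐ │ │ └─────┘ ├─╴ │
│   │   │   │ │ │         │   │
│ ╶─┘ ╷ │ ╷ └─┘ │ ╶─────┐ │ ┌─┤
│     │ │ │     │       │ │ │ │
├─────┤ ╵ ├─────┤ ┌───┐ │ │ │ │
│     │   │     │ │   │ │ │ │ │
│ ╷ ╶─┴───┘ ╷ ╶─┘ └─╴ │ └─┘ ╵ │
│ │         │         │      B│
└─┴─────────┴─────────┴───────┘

Directions: down, down, down, down, right, down, down, down, right, right, down, left, left, down, left, down, right, down, left, down, right, right, up, right, down, down, right, up, up, right, down, right, right, up, up, up, right, up, left, up, up, right, right, up, up, left, up, left, up, right, up, left, left, up, right, right, right, right, right, down, left, down, left, down, right, right, up, right, right, down, left, down, right, down, left, down, right, right, down, left, left, down, left, left, left, down, down, right, right, up, right, right, down, right, down, left, down, down, down, right
Counts: {'down': 31, 'right': 33, 'left': 19, 'up': 17}
Most common: right (33 times)

Solution:

┌───┬───┬─┬─────────────┬─────┐
│A  │   │ │  ↱ → → → → ↓│     │
│ ┌─┘ ┌─┘ │ ╷ ╶───┬─┬─╴ │ ╶───┤
│↓│   │   │ │↑ ← ↰│ │↓ ↲│     │
│ │ ┌─┘ ╷ │ ├─┬─╴ │ ╵ ┌─┴───┐ │
│↓│ │   │ │ │ │↱ ↑│↓ ↲│↱ → ↓│ │
│ ╵ │ ╶─┴─┤ ╵ │ ╶─┤ ╶─┘ ┌─╴ │ │
│↓  │     │   │↑ ↰│↳ → ↑│↓ ↲│ │
│ ╶─┤ ╶─┐ └─┐ ├─┐ └─┬───┤ ╶─┤ │
│↳ ↓│   │   │ │ │↑ ↰│   │↳ ↓│ │
├─┐ │ ┌─┘ ╷ │ ╵ └─┐ ├─╴ ├─╴ │ │
│ │↓│ │   │ │     │↑│   │↓ ↲│ │
│ │ │ │ ╶─┴─┘ ┌───┘ │ ╷ │ ╶─┘ │
│ │↓│ │       │↱ → ↑│ │ │↳ → ↓│
│ │ └─┴─┐ ┌───┤ ┌───┘ │ ├───╴ │
│ │↳ → ↓│ │   │↑│     │ │↓ ← ↲│
│ ├───╴ │ │ ╶─┤ └─┐ ╶─┴─┘ ┌───┤
│ │↓ ← ↲│ │   │↑ ↰│↓ ← ← ↲│   │
│ ╵ ┌─┬─┘ │ ╷ ├─╴ │ ┌─────┴─┐ │
│↓ ↲│ │   │ │ │↱ ↑│↓│  ↱ → ↓│ │
│ ╶─┤ ╵ ╶─┴─┘ │ ┌─┤ └─╴ ┌─┐ ╵ │
│↳ ↓│         │↑│ │↳ → ↑│ │↳ ↓│
├─╴ ├───┬───┐ │ │ └─────┘ ├─╴ │
│↓ ↲│↱ ↓│↱ ↓│ │↑│         │↓ ↲│
│ ╶─┘ ╷ │ ╷ └─┘ │ ╶─────┐ │ ┌─┤
│↳ → ↑│↓│↑│↳ → ↑│       │ │↓│ │
├─────┤ ╵ ├─────┤ ┌───┐ │ │ │ │
│     │↳ ↑│     │ │   │ │ │↓│ │
│ ╷ ╶─┴───┘ ╷ ╶─┘ └─╴ │ └─┘ ╵ │
│ │         │         │    ↳ B│
└─┴─────────┴─────────┴───────┘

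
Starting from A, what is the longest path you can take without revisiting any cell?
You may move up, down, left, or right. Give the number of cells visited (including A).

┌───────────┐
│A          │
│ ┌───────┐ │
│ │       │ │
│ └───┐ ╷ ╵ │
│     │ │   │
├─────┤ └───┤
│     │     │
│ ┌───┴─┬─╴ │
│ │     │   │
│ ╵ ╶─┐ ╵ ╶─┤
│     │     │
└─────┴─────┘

Finding longest simple path using DFS:
Start: (0, 0)
Longest path visits 28 cells
Path: A → right → right → right → right → right → down → down → left → up → left → down → down → right → right → down → left → down → left → up → left → left → down → left → up → up → right → right

Solution:

┌───────────┐
│A → → → → ↓│
│ ┌───────┐ │
│ │    ↓ ↰│↓│
│ └───┐ ╷ ╵ │
│     │↓│↑ ↲│
├─────┤ └───┤
│↱ → B│↳ → ↓│
│ ┌───┴─┬─╴ │
│↑│↓ ← ↰│↓ ↲│
│ ╵ ╶─┐ ╵ ╶─┤
│↑ ↲  │↑ ↲  │
└─────┴─────┘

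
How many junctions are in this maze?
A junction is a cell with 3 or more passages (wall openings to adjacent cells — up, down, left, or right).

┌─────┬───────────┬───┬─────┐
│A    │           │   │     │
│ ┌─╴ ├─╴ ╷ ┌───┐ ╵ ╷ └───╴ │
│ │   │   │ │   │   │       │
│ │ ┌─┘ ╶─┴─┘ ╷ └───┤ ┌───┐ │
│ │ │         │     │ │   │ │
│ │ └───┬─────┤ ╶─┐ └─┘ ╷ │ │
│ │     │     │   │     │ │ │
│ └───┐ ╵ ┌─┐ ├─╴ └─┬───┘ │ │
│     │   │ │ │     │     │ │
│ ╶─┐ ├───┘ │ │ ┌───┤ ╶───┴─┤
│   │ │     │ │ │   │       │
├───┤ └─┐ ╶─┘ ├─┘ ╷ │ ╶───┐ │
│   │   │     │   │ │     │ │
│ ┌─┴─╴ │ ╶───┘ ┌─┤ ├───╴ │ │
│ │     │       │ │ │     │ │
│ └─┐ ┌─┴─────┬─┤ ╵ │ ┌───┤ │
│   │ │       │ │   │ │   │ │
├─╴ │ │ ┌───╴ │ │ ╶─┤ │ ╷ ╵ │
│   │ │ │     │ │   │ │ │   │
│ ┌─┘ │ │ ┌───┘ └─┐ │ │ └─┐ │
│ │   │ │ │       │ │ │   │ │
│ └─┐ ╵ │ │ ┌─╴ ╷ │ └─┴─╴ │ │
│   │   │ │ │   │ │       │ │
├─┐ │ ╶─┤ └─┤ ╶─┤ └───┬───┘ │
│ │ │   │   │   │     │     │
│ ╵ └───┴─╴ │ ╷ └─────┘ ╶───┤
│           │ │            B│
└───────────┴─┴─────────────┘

Checking each cell for number of passages:

Junctions found (3+ passages):
  (0, 4): 3 passages
  (0, 5): 3 passages
  (1, 10): 3 passages
  (1, 13): 3 passages
  (2, 3): 3 passages
  (2, 7): 3 passages
  (4, 0): 3 passages
  (4, 8): 3 passages
  (5, 4): 3 passages
  (5, 10): 3 passages
  (6, 4): 3 passages
  (7, 2): 3 passages
  (8, 8): 3 passages
  (9, 13): 3 passages
  (10, 2): 3 passages
  (10, 7): 4 passages
  (11, 2): 3 passages
  (12, 6): 3 passages
  (13, 1): 3 passages
  (13, 11): 3 passages
Total junctions: 20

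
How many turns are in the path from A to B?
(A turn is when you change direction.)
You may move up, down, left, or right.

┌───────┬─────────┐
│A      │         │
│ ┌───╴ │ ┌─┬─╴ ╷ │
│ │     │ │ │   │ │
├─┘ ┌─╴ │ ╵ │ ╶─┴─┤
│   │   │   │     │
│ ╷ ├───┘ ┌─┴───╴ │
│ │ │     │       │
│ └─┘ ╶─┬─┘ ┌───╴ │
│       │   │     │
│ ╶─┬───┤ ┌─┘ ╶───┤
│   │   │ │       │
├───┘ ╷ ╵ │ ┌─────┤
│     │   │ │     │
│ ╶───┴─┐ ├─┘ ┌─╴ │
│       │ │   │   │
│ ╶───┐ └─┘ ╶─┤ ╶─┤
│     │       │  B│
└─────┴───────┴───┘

Directions: right, right, right, down, left, left, down, left, down, down, right, right, up, right, right, up, up, up, right, right, right, down, left, down, right, right, down, left, left, left, down, left, down, down, left, up, left, down, left, left, down, right, right, right, down, right, right, up, right, up, right, right, down, left, down, right
Number of turns: 36

Solution:

┌───────┬─────────┐
│A → → ↓│↱ → → ↓  │
│ ┌───╴ │ ┌─┬─╴ ╷ │
│ │↓ ← ↲│↑│ │↓ ↲│ │
├─┘ ┌─╴ │ ╵ │ ╶─┴─┤
│↓ ↲│   │↑  │↳ → ↓│
│ ╷ ├───┘ ┌─┴───╴ │
│↓│ │↱ → ↑│↓ ← ← ↲│
│ └─┘ ╶─┬─┘ ┌───╴ │
│↳ → ↑  │↓ ↲│     │
│ ╶─┬───┤ ┌─┘ ╶───┤
│   │↓ ↰│↓│       │
├───┘ ╷ ╵ │ ┌─────┤
│↓ ← ↲│↑ ↲│ │↱ → ↓│
│ ╶───┴─┐ ├─┘ ┌─╴ │
│↳ → → ↓│ │↱ ↑│↓ ↲│
│ ╶───┐ └─┘ ╶─┤ ╶─┤
│     │↳ → ↑  │↳ B│
└─────┴───────┴───┘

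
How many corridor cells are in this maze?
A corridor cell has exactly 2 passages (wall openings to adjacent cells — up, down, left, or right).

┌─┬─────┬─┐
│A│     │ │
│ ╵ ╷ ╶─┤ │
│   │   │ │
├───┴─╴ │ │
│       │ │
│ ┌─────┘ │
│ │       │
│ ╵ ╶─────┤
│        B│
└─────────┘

Counting cells with exactly 2 passages:
Total corridor cells: 19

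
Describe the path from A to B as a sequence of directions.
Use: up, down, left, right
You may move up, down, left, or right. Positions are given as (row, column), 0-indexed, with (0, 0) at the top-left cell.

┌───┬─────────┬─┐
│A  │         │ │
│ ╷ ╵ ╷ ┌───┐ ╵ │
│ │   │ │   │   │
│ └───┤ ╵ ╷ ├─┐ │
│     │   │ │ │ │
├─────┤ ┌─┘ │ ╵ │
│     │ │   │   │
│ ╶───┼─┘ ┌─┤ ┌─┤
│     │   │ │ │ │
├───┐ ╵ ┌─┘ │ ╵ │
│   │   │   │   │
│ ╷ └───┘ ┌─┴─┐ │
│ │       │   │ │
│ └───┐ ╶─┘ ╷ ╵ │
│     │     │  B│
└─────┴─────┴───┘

Finding the path and converting it to directions:
Path through cells: (0,0) → (0,1) → (1,1) → (1,2) → (0,2) → (0,3) → (0,4) → (0,5) → (0,6) → (1,6) → (1,7) → (2,7) → (3,7) → (3,6) → (4,6) → (5,6) → (5,7) → (6,7) → (7,7)
Directions: right, down, right, up, right, right, right, right, down, right, down, down, left, down, down, right, down, down

Solution:

┌───┬─────────┬─┐
│A ↓│↱ → → → ↓│ │
│ ╷ ╵ ╷ ┌───┐ ╵ │
│ │↳ ↑│ │   │↳ ↓│
│ └───┤ ╵ ╷ ├─┐ │
│     │   │ │ │↓│
├─────┤ ┌─┘ │ ╵ │
│     │ │   │↓ ↲│
│ ╶───┼─┘ ┌─┤ ┌─┤
│     │   │ │↓│ │
├───┐ ╵ ┌─┘ │ ╵ │
│   │   │   │↳ ↓│
│ ╷ └───┘ ┌─┴─┐ │
│ │       │   │↓│
│ └───┐ ╶─┘ ╷ ╵ │
│     │     │  B│
└─────┴─────┴───┘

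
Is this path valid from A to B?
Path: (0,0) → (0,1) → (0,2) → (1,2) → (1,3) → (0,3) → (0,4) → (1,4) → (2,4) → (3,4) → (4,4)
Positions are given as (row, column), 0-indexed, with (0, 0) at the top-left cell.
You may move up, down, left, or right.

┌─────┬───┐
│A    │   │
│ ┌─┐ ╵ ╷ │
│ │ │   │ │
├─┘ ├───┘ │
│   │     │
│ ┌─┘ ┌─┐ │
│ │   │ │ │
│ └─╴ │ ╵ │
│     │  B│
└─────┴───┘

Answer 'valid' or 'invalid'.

Checking path validity:
Result: All consecutive moves are passable.

valid

Correct solution:

┌─────┬───┐
│A → ↓│↱ ↓│
│ ┌─┐ ╵ ╷ │
│ │ │↳ ↑│↓│
├─┘ ├───┘ │
│   │    ↓│
│ ┌─┘ ┌─┐ │
│ │   │ │↓│
│ └─╴ │ ╵ │
│     │  B│
└─────┴───┘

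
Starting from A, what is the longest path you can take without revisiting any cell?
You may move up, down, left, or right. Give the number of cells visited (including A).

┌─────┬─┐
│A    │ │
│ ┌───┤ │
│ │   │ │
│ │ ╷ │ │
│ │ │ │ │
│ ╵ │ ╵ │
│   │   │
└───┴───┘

Finding longest simple path using DFS:
Start: (0, 0)
Longest path visits 14 cells
Path: A → down → down → down → right → up → up → right → down → down → right → up → up → up

Solution:

┌─────┬─┐
│A    │B│
│ ┌───┤ │
│↓│↱ ↓│↑│
│ │ ╷ │ │
│↓│↑│↓│↑│
│ ╵ │ ╵ │
│↳ ↑│↳ ↑│
└───┴───┘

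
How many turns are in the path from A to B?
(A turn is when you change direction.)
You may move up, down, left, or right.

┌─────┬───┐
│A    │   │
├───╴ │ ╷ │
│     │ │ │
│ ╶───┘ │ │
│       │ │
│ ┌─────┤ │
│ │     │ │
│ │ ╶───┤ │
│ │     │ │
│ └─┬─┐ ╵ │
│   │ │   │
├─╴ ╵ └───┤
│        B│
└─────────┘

Directions: right, right, down, left, left, down, down, down, down, right, down, right, right, right
Number of turns: 6

Solution:

┌─────┬───┐
│A → ↓│   │
├───╴ │ ╷ │
│↓ ← ↲│ │ │
│ ╶───┘ │ │
│↓      │ │
│ ┌─────┤ │
│↓│     │ │
│ │ ╶───┤ │
│↓│     │ │
│ └─┬─┐ ╵ │
│↳ ↓│ │   │
├─╴ ╵ └───┤
│  ↳ → → B│
└─────────┘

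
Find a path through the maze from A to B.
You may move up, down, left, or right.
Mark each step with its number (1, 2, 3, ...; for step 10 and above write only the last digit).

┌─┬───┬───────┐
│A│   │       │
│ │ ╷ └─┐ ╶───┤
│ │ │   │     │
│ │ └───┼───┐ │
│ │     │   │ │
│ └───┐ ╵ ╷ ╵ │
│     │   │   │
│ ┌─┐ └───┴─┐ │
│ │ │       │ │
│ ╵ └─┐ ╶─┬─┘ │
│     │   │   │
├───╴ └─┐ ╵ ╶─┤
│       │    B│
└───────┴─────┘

Finding the shortest path through the maze:
Path length: 12 steps
Directions: down → down → down → right → right → down → right → down → right → down → right → right

Solution:

┌─┬───┬───────┐
│A│   │       │
│ │ ╷ └─┐ ╶───┤
│1│ │   │     │
│ │ └───┼───┐ │
│2│     │   │ │
│ └───┐ ╵ ╷ ╵ │
│3 4 5│   │   │
│ ┌─┐ └───┴─┐ │
│ │ │6 7    │ │
│ ╵ └─┐ ╶─┬─┘ │
│     │8 9│   │
├───╴ └─┐ ╵ ╶─┤
│       │0 1 B│
└───────┴─────┘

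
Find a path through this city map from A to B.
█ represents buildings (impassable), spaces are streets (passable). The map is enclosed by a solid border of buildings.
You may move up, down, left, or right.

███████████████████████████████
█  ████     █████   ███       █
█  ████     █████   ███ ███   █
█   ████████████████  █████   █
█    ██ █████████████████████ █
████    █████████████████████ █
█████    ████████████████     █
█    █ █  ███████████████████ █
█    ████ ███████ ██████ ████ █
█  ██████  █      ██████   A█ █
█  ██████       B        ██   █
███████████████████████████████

Finding the shortest path from A to B:
Movement: cardinal only
Path length: 12 steps
Directions: left → left → left → down → left → left → left → left → left → left → left → left

Solution:

███████████████████████████████
█  ████     █████   ███       █
█  ████     █████   ███ ███   █
█   ████████████████  █████   █
█    ██ █████████████████████ █
████    █████████████████████ █
█████    ████████████████     █
█    █ █  ███████████████████ █
█    ████ ███████ ██████ ████ █
█  ██████  █      ██████↓←←A█ █
█  ██████       B←←←←←←←↲██   █
███████████████████████████████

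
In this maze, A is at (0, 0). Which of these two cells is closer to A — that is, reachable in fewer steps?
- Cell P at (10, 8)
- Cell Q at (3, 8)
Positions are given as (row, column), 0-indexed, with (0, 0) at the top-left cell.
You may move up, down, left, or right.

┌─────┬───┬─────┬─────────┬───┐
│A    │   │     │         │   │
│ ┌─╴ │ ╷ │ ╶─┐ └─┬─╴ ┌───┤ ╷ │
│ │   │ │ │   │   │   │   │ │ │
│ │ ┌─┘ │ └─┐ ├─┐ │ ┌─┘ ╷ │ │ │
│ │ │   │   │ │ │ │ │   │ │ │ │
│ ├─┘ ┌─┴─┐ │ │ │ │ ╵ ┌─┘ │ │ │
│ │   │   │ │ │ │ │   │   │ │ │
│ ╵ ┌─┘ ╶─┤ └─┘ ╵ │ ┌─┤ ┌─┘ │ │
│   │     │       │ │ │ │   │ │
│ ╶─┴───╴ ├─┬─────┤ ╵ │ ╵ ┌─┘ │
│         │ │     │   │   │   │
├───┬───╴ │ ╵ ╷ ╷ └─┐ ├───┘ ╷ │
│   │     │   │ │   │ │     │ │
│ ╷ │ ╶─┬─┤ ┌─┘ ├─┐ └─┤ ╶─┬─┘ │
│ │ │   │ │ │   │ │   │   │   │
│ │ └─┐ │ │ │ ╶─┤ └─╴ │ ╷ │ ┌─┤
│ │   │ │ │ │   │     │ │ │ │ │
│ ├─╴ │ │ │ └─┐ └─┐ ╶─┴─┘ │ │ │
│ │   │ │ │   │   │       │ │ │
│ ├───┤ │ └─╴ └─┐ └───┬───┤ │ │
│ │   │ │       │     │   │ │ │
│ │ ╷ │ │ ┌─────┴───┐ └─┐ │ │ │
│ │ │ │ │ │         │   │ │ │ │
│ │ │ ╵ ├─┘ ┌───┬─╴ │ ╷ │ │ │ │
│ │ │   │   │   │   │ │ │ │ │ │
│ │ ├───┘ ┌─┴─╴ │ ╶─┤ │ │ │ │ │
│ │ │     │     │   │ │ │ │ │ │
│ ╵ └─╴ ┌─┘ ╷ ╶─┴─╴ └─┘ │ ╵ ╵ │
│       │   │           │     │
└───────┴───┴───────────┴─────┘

Shortest path A → P at (10, 8): 52 steps
Shortest path A → Q at (3, 8): 21 steps

Q is closer (21 steps vs 52 steps).

Path to P:

┌─────┬───┬─────┬─────────┬───┐
│A    │   │     │         │   │
│ ┌─╴ │ ╷ │ ╶─┐ └─┬─╴ ┌───┤ ╷ │
│↓│   │ │ │   │   │   │   │ │ │
│ │ ┌─┘ │ └─┐ ├─┐ │ ┌─┘ ╷ │ │ │
│↓│ │   │   │ │ │ │ │   │ │ │ │
│ ├─┘ ┌─┴─┐ │ │ │ │ ╵ ┌─┘ │ │ │
│↓│   │   │ │ │ │ │   │   │ │ │
│ ╵ ┌─┘ ╶─┤ └─┘ ╵ │ ┌─┤ ┌─┘ │ │
│↓  │     │       │ │ │ │   │ │
│ ╶─┴───╴ ├─┬─────┤ ╵ │ ╵ ┌─┘ │
│↳ → → → ↓│ │     │   │   │   │
├───┬───╴ │ ╵ ╷ ╷ └─┐ ├───┘ ╷ │
│   │↓ ← ↲│   │ │   │ │     │ │
│ ╷ │ ╶─┬─┤ ┌─┘ ├─┐ └─┤ ╶─┬─┘ │
│ │ │↳ ↓│ │ │   │ │   │   │   │
│ │ └─┐ │ │ │ ╶─┤ └─╴ │ ╷ │ ┌─┤
│ │   │↓│ │ │   │     │ │ │ │ │
│ ├─╴ │ │ │ └─┐ └─┐ ╶─┴─┘ │ │ │
│ │   │↓│ │   │   │       │ │ │
│ ├───┤ │ └─╴ └─┐ └───┬───┤ │ │
│ │↓ ↰│↓│       │P ← ↰│   │ │ │
│ │ ╷ │ │ ┌─────┴───┐ └─┐ │ │ │
│ │↓│↑│↓│ │↱ → → → ↓│↑ ↰│ │ │ │
│ │ │ ╵ ├─┘ ┌───┬─╴ │ ╷ │ │ │ │
│ │↓│↑ ↲│↱ ↑│   │↓ ↲│ │↑│ │ │ │
│ │ ├───┘ ┌─┴─╴ │ ╶─┤ │ │ │ │ │
│ │↓│  ↱ ↑│     │↳ ↓│ │↑│ │ │ │
│ ╵ └─╴ ┌─┘ ╷ ╶─┴─╴ └─┘ │ ╵ ╵ │
│  ↳ → ↑│   │      ↳ → ↑│     │
└───────┴───┴───────────┴─────┘

Path to Q:

┌─────┬───┬─────┬─────────┬───┐
│A    │↱ ↓│     │         │   │
│ ┌─╴ │ ╷ │ ╶─┐ └─┬─╴ ┌───┤ ╷ │
│↓│   │↑│↓│   │   │   │   │ │ │
│ │ ┌─┘ │ └─┐ ├─┐ │ ┌─┘ ╷ │ │ │
│↓│ │↱ ↑│↳ ↓│ │ │ │ │   │ │ │ │
│ ├─┘ ┌─┴─┐ │ │ │ │ ╵ ┌─┘ │ │ │
│↓│↱ ↑│   │↓│ │ │Q│   │   │ │ │
│ ╵ ┌─┘ ╶─┤ └─┘ ╵ │ ┌─┤ ┌─┘ │ │
│↳ ↑│     │↳ → → ↑│ │ │ │   │ │
│ ╶─┴───╴ ├─┬─────┤ ╵ │ ╵ ┌─┘ │
│         │ │     │   │   │   │
├───┬───╴ │ ╵ ╷ ╷ └─┐ ├───┘ ╷ │
│   │     │   │ │   │ │     │ │
│ ╷ │ ╶─┬─┤ ┌─┘ ├─┐ └─┤ ╶─┬─┘ │
│ │ │   │ │ │   │ │   │   │   │
│ │ └─┐ │ │ │ ╶─┤ └─╴ │ ╷ │ ┌─┤
│ │   │ │ │ │   │     │ │ │ │ │
│ ├─╴ │ │ │ └─┐ └─┐ ╶─┴─┘ │ │ │
│ │   │ │ │   │   │       │ │ │
│ ├───┤ │ └─╴ └─┐ └───┬───┤ │ │
│ │   │ │       │     │   │ │ │
│ │ ╷ │ │ ┌─────┴───┐ └─┐ │ │ │
│ │ │ │ │ │         │   │ │ │ │
│ │ │ ╵ ├─┘ ┌───┬─╴ │ ╷ │ │ │ │
│ │ │   │   │   │   │ │ │ │ │ │
│ │ ├───┘ ┌─┴─╴ │ ╶─┤ │ │ │ │ │
│ │ │     │     │   │ │ │ │ │ │
│ ╵ └─╴ ┌─┘ ╷ ╶─┴─╴ └─┘ │ ╵ ╵ │
│       │   │           │     │
└───────┴───┴───────────┴─────┘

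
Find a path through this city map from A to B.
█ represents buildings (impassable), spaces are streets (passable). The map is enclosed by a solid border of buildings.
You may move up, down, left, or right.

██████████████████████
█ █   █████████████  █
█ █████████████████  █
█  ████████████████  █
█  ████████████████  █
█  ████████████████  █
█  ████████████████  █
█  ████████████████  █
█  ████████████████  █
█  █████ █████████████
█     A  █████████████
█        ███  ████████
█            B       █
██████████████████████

Finding the shortest path from A to B:
Movement: cardinal only
Path length: 9 steps
Directions: down → down → right → right → right → right → right → right → right

Solution:

██████████████████████
█ █   █████████████  █
█ █████████████████  █
█  ████████████████  █
█  ████████████████  █
█  ████████████████  █
█  ████████████████  █
█  ████████████████  █
█  ████████████████  █
█  █████ █████████████
█     A  █████████████
█     ↓  ███  ████████
█     ↳→→→→→→B       █
██████████████████████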